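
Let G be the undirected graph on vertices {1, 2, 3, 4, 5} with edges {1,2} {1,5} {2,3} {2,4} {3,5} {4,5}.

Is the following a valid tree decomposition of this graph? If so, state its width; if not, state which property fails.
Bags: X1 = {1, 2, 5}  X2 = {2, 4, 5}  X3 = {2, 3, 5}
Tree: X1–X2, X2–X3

Every vertex of G appears in some bag (union = {1, 2, 3, 4, 5}); every edge is covered by a bag; and for each vertex v the set of bags containing v is connected in the bag tree. The decomposition is therefore valid. The largest bag has 3 vertices, so the width is 2.

Yes; width 2.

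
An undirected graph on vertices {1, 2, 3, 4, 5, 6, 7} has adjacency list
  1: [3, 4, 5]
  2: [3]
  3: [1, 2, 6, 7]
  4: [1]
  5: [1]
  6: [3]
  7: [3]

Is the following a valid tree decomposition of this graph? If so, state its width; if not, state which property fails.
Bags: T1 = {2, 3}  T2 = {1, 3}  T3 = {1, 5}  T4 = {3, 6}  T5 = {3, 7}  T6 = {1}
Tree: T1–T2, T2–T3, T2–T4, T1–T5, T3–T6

No — vertex 4 appears in no bag.

A tree decomposition must satisfy three properties: every vertex lies in some bag; for every edge, both endpoints lie together in some bag; and for every vertex, the bags containing it form a connected subtree. Here vertex 4 appears in no bag, so the decomposition is invalid.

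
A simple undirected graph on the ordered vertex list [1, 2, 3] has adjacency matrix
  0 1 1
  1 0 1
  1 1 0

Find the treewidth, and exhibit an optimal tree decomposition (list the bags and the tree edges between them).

A single bag containing all 3 vertices is trivially a valid decomposition of width 2. For the lower bound, the 3 vertices {1, 2, 3} are pairwise adjacent, and any tree decomposition puts a clique entirely inside one bag — forcing width ≥ 2. Therefore the treewidth is 2.

Treewidth 2.
One such decomposition:
Bags: B1 = {1, 2, 3}
Tree: (single bag)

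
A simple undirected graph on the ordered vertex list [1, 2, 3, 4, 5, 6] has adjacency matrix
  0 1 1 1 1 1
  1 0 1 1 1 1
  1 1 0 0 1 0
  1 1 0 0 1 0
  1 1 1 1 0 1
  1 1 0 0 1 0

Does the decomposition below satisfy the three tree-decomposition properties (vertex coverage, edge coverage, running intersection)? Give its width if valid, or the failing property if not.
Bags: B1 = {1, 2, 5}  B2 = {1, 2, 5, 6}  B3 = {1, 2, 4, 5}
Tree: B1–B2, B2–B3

A tree decomposition must satisfy three properties: every vertex lies in some bag; for every edge, both endpoints lie together in some bag; and for every vertex, the bags containing it form a connected subtree. Here vertex 3 appears in no bag, so the decomposition is invalid.

No — vertex 3 appears in no bag.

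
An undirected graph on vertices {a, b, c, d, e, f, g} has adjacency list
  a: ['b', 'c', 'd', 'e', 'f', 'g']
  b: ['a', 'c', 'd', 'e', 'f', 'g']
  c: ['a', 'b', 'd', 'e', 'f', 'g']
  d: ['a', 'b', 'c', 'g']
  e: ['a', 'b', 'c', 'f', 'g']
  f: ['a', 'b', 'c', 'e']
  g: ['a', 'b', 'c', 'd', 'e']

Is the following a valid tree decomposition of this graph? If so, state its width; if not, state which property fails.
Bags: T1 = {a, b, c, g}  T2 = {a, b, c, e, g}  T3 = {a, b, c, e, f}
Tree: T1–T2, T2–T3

No — vertex d appears in no bag.

A tree decomposition must satisfy three properties: every vertex lies in some bag; for every edge, both endpoints lie together in some bag; and for every vertex, the bags containing it form a connected subtree. Here vertex d appears in no bag, so the decomposition is invalid.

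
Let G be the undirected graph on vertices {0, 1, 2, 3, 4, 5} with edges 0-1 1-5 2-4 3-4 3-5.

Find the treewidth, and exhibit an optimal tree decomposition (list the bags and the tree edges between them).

The largest bag has 2 vertices, giving width 1; this decomposition certifies tw(G) ≤ 1. G has an edge, so its treewidth is at least 1. Hence tw(G) = 1 exactly.

Treewidth 1.
One optimal decomposition is:
Bags: B1 = {0, 1}  B2 = {1, 5}  B3 = {3, 5}  B4 = {3, 4}  B5 = {2, 4}
Tree: B1–B2, B2–B3, B3–B4, B4–B5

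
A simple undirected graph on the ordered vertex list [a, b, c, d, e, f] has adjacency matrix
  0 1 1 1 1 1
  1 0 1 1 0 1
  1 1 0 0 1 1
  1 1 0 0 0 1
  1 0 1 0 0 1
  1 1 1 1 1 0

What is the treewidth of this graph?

A width-3 tree decomposition is:
Bags: B1 = {a, b, c, f}  B2 = {a, b, d, f}  B3 = {a, c, e, f}
Tree: B1–B2, B1–B3
Every bag has size at most 4, so the width is 4 − 1 = 3 and tw(G) ≤ 3. On the other hand G contains the 4-clique {a, b, d, f}. A clique must lie in a single bag of any decomposition, so no decomposition can have width below 3. Therefore the treewidth is 3.

3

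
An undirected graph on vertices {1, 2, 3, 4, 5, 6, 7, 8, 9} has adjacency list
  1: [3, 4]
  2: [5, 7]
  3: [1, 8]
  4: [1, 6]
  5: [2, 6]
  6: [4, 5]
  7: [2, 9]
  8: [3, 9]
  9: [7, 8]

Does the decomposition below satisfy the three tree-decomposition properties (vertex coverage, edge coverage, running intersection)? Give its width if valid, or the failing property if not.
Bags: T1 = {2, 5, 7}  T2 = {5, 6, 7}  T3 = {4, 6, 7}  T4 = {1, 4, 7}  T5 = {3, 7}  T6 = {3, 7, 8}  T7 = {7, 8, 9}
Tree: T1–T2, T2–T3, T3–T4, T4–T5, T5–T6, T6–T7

No — edge (1,3) lies in no bag.

A tree decomposition must satisfy three properties: every vertex lies in some bag; for every edge, both endpoints lie together in some bag; and for every vertex, the bags containing it form a connected subtree. Here edge (1,3) lies in no bag, so the decomposition is invalid.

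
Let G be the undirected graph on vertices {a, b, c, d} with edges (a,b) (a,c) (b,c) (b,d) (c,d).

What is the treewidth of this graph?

2

A width-2 tree decomposition is:
Bags: B1 = {b, c, d}  B2 = {a, b, c}
Tree: B1–B2
The largest bag has 3 vertices, giving width 2; this decomposition certifies tw(G) ≤ 2. On the other hand G contains the 3-clique {b, c, d}. A clique must lie in a single bag of any decomposition, so no decomposition can have width below 2. Combining the bounds, tw(G) = 2.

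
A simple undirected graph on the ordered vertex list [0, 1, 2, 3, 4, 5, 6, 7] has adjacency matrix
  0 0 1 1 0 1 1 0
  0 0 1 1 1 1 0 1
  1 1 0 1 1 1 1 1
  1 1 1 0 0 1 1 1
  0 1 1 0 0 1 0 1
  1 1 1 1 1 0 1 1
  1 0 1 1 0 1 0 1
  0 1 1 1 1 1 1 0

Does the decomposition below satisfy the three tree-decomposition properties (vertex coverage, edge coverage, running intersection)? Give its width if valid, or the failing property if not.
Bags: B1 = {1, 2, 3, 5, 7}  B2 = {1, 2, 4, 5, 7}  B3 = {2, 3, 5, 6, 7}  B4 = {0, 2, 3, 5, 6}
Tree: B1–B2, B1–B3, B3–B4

Vertex coverage: the bags together contain {0, 1, 2, 3, 4, 5, 6, 7}, the full vertex set. Edge coverage: each edge of G has both endpoints in at least one bag. Running intersection: for every vertex, the bags containing it form a connected subtree. All three properties hold, so this is a valid tree decomposition of width max|bag| − 1 = 4, and hence tw(G) ≤ 4.

Yes; width 4.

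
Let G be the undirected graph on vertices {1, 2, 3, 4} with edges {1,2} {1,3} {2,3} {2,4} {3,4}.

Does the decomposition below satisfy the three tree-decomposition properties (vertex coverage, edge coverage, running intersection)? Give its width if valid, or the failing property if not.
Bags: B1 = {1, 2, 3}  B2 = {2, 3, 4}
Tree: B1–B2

Yes; width 2.

Every vertex of G appears in some bag (union = {1, 2, 3, 4}); every edge is covered by a bag; and for each vertex v the set of bags containing v is connected in the bag tree. The decomposition is therefore valid. The largest bag has 3 vertices, so the width is 2.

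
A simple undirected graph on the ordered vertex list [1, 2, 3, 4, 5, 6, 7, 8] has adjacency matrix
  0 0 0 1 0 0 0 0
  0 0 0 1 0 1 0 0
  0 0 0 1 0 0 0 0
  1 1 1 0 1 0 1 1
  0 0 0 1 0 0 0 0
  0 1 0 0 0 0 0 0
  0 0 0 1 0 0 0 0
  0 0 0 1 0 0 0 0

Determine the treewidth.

A width-1 tree decomposition is:
Bags: B1 = {4, 8}  B2 = {1, 4}  B3 = {3, 4}  B4 = {2, 4}  B5 = {4, 5}  B6 = {4, 7}  B7 = {2, 6}
Tree: B1–B2, B1–B3, B2–B4, B1–B5, B3–B6, B4–B7
Every bag has size at most 2, so the width is 2 − 1 = 1 and tw(G) ≤ 1. Since G has at least one edge (e.g. 8–4), it is not an edgeless graph, so tw(G) ≥ 1. Combining the bounds, tw(G) = 1.

1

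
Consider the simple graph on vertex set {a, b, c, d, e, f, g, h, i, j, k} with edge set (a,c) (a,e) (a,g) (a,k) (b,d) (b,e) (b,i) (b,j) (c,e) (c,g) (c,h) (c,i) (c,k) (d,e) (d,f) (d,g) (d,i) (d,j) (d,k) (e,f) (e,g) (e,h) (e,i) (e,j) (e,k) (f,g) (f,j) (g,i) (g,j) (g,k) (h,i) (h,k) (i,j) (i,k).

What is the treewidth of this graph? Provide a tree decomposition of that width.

The largest bag has 5 vertices, giving width 4; this decomposition certifies tw(G) ≤ 4. On the other hand G contains the 5-clique {d, e, f, g, j}. A clique must lie in a single bag of any decomposition, so no decomposition can have width below 4. Combining the bounds, tw(G) = 4.

Treewidth 4.
One such decomposition:
Bags: B1 = {c, e, g, i, k}  B2 = {d, e, g, i, k}  B3 = {d, e, g, i, j}  B4 = {c, e, h, i, k}  B5 = {a, c, e, g, k}  B6 = {b, d, e, i, j}  B7 = {d, e, f, g, j}
Tree: B1–B2, B2–B3, B1–B4, B1–B5, B3–B6, B3–B7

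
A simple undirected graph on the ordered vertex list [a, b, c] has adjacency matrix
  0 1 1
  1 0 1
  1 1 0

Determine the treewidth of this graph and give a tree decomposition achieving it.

Treewidth 2.
One optimal decomposition is:
Bags: B1 = {a, b, c}
Tree: (single bag)

With just one bag of size 3, the width is 3 − 1 = 2, so tw(G) ≤ 2. For the lower bound, the 3 vertices {a, b, c} are pairwise adjacent, and any tree decomposition puts a clique entirely inside one bag — forcing width ≥ 2. Combining the bounds, tw(G) = 2.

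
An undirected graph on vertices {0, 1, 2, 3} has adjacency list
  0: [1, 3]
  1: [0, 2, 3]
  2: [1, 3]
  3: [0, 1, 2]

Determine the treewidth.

2

A width-2 tree decomposition is:
Bags: B1 = {1, 2, 3}  B2 = {0, 1, 3}
Tree: B1–B2
The largest bag has 3 vertices, giving width 2; this decomposition certifies tw(G) ≤ 2. For the lower bound, the 3 vertices {0, 1, 3} are pairwise adjacent, and any tree decomposition puts a clique entirely inside one bag — forcing width ≥ 2. Combining the bounds, tw(G) = 2.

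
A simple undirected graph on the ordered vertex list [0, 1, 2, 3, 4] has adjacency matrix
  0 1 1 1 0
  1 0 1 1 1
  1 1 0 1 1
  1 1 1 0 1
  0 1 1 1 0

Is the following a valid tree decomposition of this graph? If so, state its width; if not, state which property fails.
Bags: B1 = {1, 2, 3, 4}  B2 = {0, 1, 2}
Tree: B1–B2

A tree decomposition must satisfy three properties: every vertex lies in some bag; for every edge, both endpoints lie together in some bag; and for every vertex, the bags containing it form a connected subtree. Here edge (3,0) lies in no bag, so the decomposition is invalid.

No — edge (3,0) lies in no bag.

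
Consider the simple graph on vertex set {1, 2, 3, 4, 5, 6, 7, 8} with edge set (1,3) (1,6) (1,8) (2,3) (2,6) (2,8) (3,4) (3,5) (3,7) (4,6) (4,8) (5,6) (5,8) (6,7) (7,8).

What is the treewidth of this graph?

3

A width-3 tree decomposition is:
Bags: B1 = {2, 3, 6, 8}  B2 = {3, 4, 6, 8}  B3 = {3, 5, 6, 8}  B4 = {3, 6, 7, 8}  B5 = {1, 3, 6, 8}
Tree: B1–B2, B2–B3, B3–B4, B4–B5
The largest bag has 4 vertices, giving width 3; this decomposition certifies tw(G) ≤ 3. For the lower bound: the 4 vertex sets {2,3}, {4,8}, {6}, {5} are disjoint, each induces a connected subgraph, and every pair is joined by at least one edge of G. Contracting each set to a single vertex therefore yields K_{4} as a minor, and since treewidth is minor-monotone, tw(G) ≥ tw(K_{4}) = 3. Hence tw(G) = 3 exactly.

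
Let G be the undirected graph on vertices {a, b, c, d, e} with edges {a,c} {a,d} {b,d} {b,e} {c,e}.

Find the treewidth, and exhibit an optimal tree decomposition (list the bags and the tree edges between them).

Treewidth 2.
One optimal decomposition is:
Bags: B1 = {b, d, e}  B2 = {c, d, e}  B3 = {a, c, d}
Tree: B1–B2, B2–B3

Every bag has size at most 3, so the width is 3 − 1 = 2 and tw(G) ≤ 2. The edges d–b–e–c–a–d form a cycle, so G is not a tree and its treewidth is at least 2. The upper and lower bounds meet at 2, so that is the treewidth.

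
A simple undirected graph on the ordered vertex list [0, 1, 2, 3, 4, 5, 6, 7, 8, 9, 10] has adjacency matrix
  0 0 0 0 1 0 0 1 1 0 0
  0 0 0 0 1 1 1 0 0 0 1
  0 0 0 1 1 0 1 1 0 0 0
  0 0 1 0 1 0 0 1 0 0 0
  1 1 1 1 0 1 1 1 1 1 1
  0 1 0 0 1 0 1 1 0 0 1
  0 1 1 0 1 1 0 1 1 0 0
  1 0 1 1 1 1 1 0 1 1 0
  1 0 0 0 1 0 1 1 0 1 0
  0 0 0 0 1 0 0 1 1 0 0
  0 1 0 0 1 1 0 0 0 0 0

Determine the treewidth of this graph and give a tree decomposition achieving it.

Every bag has size at most 4, so the width is 4 − 1 = 3 and tw(G) ≤ 3. Conversely, {1, 4, 5, 10} is a clique of size 4, and the vertices of any clique must share a bag in every tree decomposition; so some bag has ≥ 4 vertices and tw(G) ≥ 3. The upper and lower bounds meet at 3, so that is the treewidth.

Treewidth 3.
One optimal decomposition is:
Bags: B1 = {2, 4, 6, 7}  B2 = {4, 6, 7, 8}  B3 = {4, 5, 6, 7}  B4 = {1, 4, 5, 6}  B5 = {4, 7, 8, 9}  B6 = {2, 3, 4, 7}  B7 = {0, 4, 7, 8}  B8 = {1, 4, 5, 10}
Tree: B1–B2, B1–B3, B3–B4, B2–B5, B1–B6, B2–B7, B4–B8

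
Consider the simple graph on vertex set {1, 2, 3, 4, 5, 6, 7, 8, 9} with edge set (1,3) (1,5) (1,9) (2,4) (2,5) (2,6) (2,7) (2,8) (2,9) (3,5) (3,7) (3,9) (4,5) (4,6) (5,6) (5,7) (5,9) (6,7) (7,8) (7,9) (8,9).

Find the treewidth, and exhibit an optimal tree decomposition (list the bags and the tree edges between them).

Treewidth 3.
One optimal decomposition is:
Bags: B1 = {2, 5, 6, 7}  B2 = {2, 4, 5, 6}  B3 = {2, 5, 7, 9}  B4 = {3, 5, 7, 9}  B5 = {2, 7, 8, 9}  B6 = {1, 3, 5, 9}
Tree: B1–B2, B1–B3, B3–B4, B3–B5, B4–B6

The largest bag has 4 vertices, giving width 3; this decomposition certifies tw(G) ≤ 3. For the lower bound, the 4 vertices {2, 7, 8, 9} are pairwise adjacent, and any tree decomposition puts a clique entirely inside one bag — forcing width ≥ 3. The upper and lower bounds meet at 3, so that is the treewidth.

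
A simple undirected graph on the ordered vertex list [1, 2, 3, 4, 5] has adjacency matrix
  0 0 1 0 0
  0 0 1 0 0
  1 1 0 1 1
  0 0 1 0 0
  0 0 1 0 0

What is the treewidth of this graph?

A width-1 tree decomposition is:
Bags: B1 = {2, 3}  B2 = {1, 3}  B3 = {3, 4}  B4 = {3, 5}
Tree: B1–B2, B1–B3, B1–B4
Every bag has size at most 2, so the width is 2 − 1 = 1 and tw(G) ≤ 1. Since G has at least one edge (e.g. 2–3), it is not an edgeless graph, so tw(G) ≥ 1. The upper and lower bounds meet at 1, so that is the treewidth.

1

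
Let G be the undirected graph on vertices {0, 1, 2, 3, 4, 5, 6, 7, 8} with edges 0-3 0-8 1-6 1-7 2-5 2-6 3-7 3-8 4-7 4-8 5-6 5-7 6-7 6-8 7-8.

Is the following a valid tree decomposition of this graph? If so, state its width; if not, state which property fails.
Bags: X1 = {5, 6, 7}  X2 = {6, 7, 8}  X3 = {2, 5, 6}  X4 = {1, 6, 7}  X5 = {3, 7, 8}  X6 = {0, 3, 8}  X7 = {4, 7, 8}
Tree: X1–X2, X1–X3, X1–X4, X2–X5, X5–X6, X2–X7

Checking the three conditions: (i) the bags cover all of {0, 1, 2, 3, 4, 5, 6, 7, 8}; (ii) for each edge, some bag contains both endpoints; (iii) the bags containing any fixed vertex form a subtree. All hold, so the decomposition is valid with width 3 − 1 = 2.

Yes; width 2.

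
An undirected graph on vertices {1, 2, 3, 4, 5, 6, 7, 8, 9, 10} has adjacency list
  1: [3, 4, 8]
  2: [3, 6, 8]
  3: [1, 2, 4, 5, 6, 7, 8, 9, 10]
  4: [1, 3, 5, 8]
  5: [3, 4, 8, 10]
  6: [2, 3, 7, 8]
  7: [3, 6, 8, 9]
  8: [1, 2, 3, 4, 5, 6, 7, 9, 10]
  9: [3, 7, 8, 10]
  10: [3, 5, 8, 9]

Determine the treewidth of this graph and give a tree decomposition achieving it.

Each bag holds 4 vertices, so the decomposition has width 3, which upper-bounds the treewidth. Conversely, {2, 3, 6, 8} is a clique of size 4, and the vertices of any clique must share a bag in every tree decomposition; so some bag has ≥ 4 vertices and tw(G) ≥ 3. Combining the bounds, tw(G) = 3.

Treewidth 3.
One such decomposition:
Bags: B1 = {3, 5, 8, 10}  B2 = {3, 8, 9, 10}  B3 = {3, 7, 8, 9}  B4 = {3, 4, 5, 8}  B5 = {3, 6, 7, 8}  B6 = {1, 3, 4, 8}  B7 = {2, 3, 6, 8}
Tree: B1–B2, B2–B3, B1–B4, B3–B5, B4–B6, B5–B7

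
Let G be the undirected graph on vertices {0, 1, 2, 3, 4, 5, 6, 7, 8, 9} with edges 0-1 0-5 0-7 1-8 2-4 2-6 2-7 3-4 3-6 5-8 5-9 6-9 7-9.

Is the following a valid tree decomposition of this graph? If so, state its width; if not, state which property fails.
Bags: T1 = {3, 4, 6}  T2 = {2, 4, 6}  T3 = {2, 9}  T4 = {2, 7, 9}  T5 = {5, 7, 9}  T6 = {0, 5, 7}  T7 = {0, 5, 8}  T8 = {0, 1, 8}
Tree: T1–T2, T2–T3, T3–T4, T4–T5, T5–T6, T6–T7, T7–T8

A tree decomposition must satisfy three properties: every vertex lies in some bag; for every edge, both endpoints lie together in some bag; and for every vertex, the bags containing it form a connected subtree. Here edge (6,9) lies in no bag, so the decomposition is invalid.

No — edge (6,9) lies in no bag.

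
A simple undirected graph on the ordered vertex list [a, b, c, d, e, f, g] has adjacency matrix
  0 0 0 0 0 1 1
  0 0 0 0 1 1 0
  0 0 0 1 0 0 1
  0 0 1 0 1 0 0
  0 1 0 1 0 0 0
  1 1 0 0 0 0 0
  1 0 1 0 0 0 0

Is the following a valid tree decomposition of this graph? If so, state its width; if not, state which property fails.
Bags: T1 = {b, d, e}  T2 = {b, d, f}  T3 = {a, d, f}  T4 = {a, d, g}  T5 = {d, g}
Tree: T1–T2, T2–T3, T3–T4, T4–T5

No — vertex c appears in no bag.

A tree decomposition must satisfy three properties: every vertex lies in some bag; for every edge, both endpoints lie together in some bag; and for every vertex, the bags containing it form a connected subtree. Here vertex c appears in no bag, so the decomposition is invalid.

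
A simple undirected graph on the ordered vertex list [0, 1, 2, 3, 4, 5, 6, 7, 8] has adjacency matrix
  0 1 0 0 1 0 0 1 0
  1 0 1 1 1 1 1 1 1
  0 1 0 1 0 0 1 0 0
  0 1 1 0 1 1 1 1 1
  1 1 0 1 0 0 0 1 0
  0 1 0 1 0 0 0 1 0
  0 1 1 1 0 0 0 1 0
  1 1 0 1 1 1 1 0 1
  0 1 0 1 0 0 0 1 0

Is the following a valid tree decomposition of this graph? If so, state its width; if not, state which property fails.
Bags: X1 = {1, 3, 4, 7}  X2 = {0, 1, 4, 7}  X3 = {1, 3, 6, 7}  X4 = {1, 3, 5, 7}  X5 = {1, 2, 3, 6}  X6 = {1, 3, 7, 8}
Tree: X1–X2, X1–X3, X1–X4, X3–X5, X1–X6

Yes; width 3.

Vertex coverage: the bags together contain {0, 1, 2, 3, 4, 5, 6, 7, 8}, the full vertex set. Edge coverage: each edge of G has both endpoints in at least one bag. Running intersection: for every vertex, the bags containing it form a connected subtree. All three properties hold, so this is a valid tree decomposition of width max|bag| − 1 = 3, and hence tw(G) ≤ 3.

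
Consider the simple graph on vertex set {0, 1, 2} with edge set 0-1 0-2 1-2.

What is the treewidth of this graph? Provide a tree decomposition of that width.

A single bag containing all 3 vertices is trivially a valid decomposition of width 2. On the other hand G contains the 3-clique {0, 1, 2}. A clique must lie in a single bag of any decomposition, so no decomposition can have width below 2. Combining the bounds, tw(G) = 2.

Treewidth 2.
One such decomposition:
Bags: B1 = {0, 1, 2}
Tree: (single bag)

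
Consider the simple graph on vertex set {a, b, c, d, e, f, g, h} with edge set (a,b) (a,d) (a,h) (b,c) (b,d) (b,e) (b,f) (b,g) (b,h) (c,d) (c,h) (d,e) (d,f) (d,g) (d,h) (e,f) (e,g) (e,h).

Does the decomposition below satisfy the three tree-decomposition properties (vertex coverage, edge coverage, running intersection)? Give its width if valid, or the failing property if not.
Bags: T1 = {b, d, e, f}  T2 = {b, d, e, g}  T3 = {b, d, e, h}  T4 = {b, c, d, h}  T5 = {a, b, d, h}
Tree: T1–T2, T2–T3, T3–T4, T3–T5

Yes; width 3.

Every vertex of G appears in some bag (union = {a, b, c, d, e, f, g, h}); every edge is covered by a bag; and for each vertex v the set of bags containing v is connected in the bag tree. The decomposition is therefore valid. The largest bag has 4 vertices, so the width is 3.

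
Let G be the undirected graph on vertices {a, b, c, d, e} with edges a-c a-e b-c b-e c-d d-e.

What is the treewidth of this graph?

2

A width-2 tree decomposition is:
Bags: B1 = {c, d, e}  B2 = {a, c, e}  B3 = {b, c, e}
Tree: B1–B2, B2–B3
Each bag holds 3 vertices, so the decomposition has width 2, which upper-bounds the treewidth. For the lower bound, G contains the cycle d–e–a–c–d, so G is not a forest; only forests have treewidth ≤ 1, hence tw(G) ≥ 2. Hence tw(G) = 2 exactly.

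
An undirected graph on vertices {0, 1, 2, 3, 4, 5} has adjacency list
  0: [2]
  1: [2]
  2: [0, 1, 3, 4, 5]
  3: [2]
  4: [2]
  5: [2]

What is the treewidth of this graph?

1

A width-1 tree decomposition is:
Bags: B1 = {0, 2}  B2 = {1, 2}  B3 = {2, 5}  B4 = {2, 4}  B5 = {2, 3}
Tree: B1–B2, B2–B3, B3–B4, B1–B5
Each bag holds 2 vertices, so the decomposition has width 1, which upper-bounds the treewidth. Since G has at least one edge (e.g. 2–0), it is not an edgeless graph, so tw(G) ≥ 1. Combining the bounds, tw(G) = 1.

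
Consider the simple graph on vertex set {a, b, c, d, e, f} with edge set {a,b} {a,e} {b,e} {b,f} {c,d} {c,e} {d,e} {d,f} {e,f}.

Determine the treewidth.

A width-2 tree decomposition is:
Bags: B1 = {b, e, f}  B2 = {d, e, f}  B3 = {a, b, e}  B4 = {c, d, e}
Tree: B1–B2, B1–B3, B2–B4
The largest bag has 3 vertices, giving width 2; this decomposition certifies tw(G) ≤ 2. For the lower bound, the 3 vertices {c, d, e} are pairwise adjacent, and any tree decomposition puts a clique entirely inside one bag — forcing width ≥ 2. Combining the bounds, tw(G) = 2.

2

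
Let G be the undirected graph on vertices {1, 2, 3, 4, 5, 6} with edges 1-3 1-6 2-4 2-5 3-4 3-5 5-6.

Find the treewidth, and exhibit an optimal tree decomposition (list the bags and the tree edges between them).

Treewidth 2.
One optimal decomposition is:
Bags: B1 = {2, 3, 4}  B2 = {2, 3, 5}  B3 = {1, 3, 5}  B4 = {1, 5, 6}
Tree: B1–B2, B2–B3, B3–B4

The largest bag has 3 vertices, giving width 2; this decomposition certifies tw(G) ≤ 2. The edges 4–2–5–3–4 form a cycle, so G is not a tree and its treewidth is at least 2. The upper and lower bounds meet at 2, so that is the treewidth.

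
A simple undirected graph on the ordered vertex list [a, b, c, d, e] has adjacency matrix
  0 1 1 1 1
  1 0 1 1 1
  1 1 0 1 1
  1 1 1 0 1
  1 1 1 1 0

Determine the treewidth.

A width-4 tree decomposition is:
Bags: B1 = {a, b, c, d, e}
Tree: (single bag)
A single bag containing all 5 vertices is trivially a valid decomposition of width 4. For the lower bound, the 5 vertices {a, b, c, d, e} are pairwise adjacent, and any tree decomposition puts a clique entirely inside one bag — forcing width ≥ 4. Therefore the treewidth is 4.

4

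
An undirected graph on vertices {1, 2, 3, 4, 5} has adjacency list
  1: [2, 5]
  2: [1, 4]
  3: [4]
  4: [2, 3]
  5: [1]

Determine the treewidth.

A width-1 tree decomposition is:
Bags: B1 = {3, 4}  B2 = {2, 4}  B3 = {1, 2}  B4 = {1, 5}
Tree: B1–B2, B2–B3, B3–B4
The largest bag has 2 vertices, giving width 1; this decomposition certifies tw(G) ≤ 1. G has an edge, so its treewidth is at least 1. Hence tw(G) = 1 exactly.

1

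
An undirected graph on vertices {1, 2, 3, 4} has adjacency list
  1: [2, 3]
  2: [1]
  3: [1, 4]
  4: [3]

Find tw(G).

1

A width-1 tree decomposition is:
Bags: B1 = {1, 3}  B2 = {3, 4}  B3 = {1, 2}
Tree: B1–B2, B1–B3
Each bag holds 2 vertices, so the decomposition has width 1, which upper-bounds the treewidth. Any graph with an edge has treewidth ≥ 1, and G has the edge 1–3. Therefore the treewidth is 1.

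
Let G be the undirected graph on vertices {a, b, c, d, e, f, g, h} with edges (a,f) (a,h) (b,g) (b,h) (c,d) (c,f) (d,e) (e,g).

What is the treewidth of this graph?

A width-2 tree decomposition is:
Bags: B1 = {a, b, h}  B2 = {a, b, g}  B3 = {a, e, g}  B4 = {a, d, e}  B5 = {a, c, d}  B6 = {a, c, f}
Tree: B1–B2, B2–B3, B3–B4, B4–B5, B5–B6
The largest bag has 3 vertices, giving width 2; this decomposition certifies tw(G) ≤ 2. Since a–h–b–g–e–d–c–f–a is a cycle in G, G is not acyclic. Forests are exactly the graphs of treewidth ≤ 1, so tw(G) ≥ 2. Combining the bounds, tw(G) = 2.

2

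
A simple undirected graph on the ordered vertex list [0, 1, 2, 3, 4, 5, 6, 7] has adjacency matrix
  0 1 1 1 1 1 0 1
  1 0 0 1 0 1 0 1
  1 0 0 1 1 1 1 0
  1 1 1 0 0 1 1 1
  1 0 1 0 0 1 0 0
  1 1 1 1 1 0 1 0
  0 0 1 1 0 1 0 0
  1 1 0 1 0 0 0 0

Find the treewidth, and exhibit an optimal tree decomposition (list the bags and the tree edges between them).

Treewidth 3.
One optimal decomposition is:
Bags: B1 = {0, 1, 3, 5}  B2 = {0, 2, 3, 5}  B3 = {0, 2, 4, 5}  B4 = {0, 1, 3, 7}  B5 = {2, 3, 5, 6}
Tree: B1–B2, B2–B3, B1–B4, B2–B5

The largest bag has 4 vertices, giving width 3; this decomposition certifies tw(G) ≤ 3. For the lower bound, the 4 vertices {0, 1, 3, 5} are pairwise adjacent, and any tree decomposition puts a clique entirely inside one bag — forcing width ≥ 3. Therefore the treewidth is 3.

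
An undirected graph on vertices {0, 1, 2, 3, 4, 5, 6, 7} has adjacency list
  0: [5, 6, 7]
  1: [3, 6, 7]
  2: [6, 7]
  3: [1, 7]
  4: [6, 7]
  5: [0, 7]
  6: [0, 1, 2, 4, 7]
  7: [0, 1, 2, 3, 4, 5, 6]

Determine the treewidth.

A width-2 tree decomposition is:
Bags: B1 = {0, 6, 7}  B2 = {1, 6, 7}  B3 = {4, 6, 7}  B4 = {0, 5, 7}  B5 = {1, 3, 7}  B6 = {2, 6, 7}
Tree: B1–B2, B2–B3, B1–B4, B2–B5, B2–B6
Each bag holds 3 vertices, so the decomposition has width 2, which upper-bounds the treewidth. Conversely, {1, 3, 7} is a clique of size 3, and the vertices of any clique must share a bag in every tree decomposition; so some bag has ≥ 3 vertices and tw(G) ≥ 2. Therefore the treewidth is 2.

2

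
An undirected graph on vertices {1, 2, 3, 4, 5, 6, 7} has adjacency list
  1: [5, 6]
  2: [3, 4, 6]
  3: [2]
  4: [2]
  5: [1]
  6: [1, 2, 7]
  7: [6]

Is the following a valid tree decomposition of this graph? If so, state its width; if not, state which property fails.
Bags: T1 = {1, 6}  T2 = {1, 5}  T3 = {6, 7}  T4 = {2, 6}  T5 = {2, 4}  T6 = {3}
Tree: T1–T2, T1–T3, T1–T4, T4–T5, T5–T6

No — edge (2,3) lies in no bag.

A tree decomposition must satisfy three properties: every vertex lies in some bag; for every edge, both endpoints lie together in some bag; and for every vertex, the bags containing it form a connected subtree. Here edge (2,3) lies in no bag, so the decomposition is invalid.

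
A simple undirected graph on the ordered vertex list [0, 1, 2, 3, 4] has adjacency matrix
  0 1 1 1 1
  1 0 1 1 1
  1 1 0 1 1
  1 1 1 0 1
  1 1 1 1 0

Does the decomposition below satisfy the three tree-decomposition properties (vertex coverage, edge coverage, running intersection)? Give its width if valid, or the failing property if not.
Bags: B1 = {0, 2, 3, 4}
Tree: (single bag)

No — vertex 1 appears in no bag.

A tree decomposition must satisfy three properties: every vertex lies in some bag; for every edge, both endpoints lie together in some bag; and for every vertex, the bags containing it form a connected subtree. Here vertex 1 appears in no bag, so the decomposition is invalid.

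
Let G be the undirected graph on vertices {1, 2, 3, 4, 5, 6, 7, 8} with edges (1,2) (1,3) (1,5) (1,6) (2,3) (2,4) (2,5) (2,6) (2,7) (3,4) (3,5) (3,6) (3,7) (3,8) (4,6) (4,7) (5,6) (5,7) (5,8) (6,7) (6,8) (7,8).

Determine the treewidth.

4

A width-4 tree decomposition is:
Bags: B1 = {2, 3, 5, 6, 7}  B2 = {1, 2, 3, 5, 6}  B3 = {2, 3, 4, 6, 7}  B4 = {3, 5, 6, 7, 8}
Tree: B1–B2, B1–B3, B1–B4
The largest bag has 5 vertices, giving width 4; this decomposition certifies tw(G) ≤ 4. For the lower bound, the 5 vertices {3, 5, 6, 7, 8} are pairwise adjacent, and any tree decomposition puts a clique entirely inside one bag — forcing width ≥ 4. Hence tw(G) = 4 exactly.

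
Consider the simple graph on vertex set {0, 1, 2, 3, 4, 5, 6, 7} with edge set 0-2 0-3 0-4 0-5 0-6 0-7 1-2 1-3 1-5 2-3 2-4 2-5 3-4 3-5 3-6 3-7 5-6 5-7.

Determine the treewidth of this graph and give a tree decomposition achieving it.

The largest bag has 4 vertices, giving width 3; this decomposition certifies tw(G) ≤ 3. Conversely, {0, 2, 3, 4} is a clique of size 4, and the vertices of any clique must share a bag in every tree decomposition; so some bag has ≥ 4 vertices and tw(G) ≥ 3. Combining the bounds, tw(G) = 3.

Treewidth 3.
One such decomposition:
Bags: B1 = {0, 2, 3, 5}  B2 = {0, 3, 5, 7}  B3 = {0, 3, 5, 6}  B4 = {1, 2, 3, 5}  B5 = {0, 2, 3, 4}
Tree: B1–B2, B1–B3, B1–B4, B1–B5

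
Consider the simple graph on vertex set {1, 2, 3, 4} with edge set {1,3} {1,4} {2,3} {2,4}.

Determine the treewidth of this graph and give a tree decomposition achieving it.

Every bag has size at most 3, so the width is 3 − 1 = 2 and tw(G) ≤ 2. Since 3–1–4–2–3 is a cycle in G, G is not acyclic. Forests are exactly the graphs of treewidth ≤ 1, so tw(G) ≥ 2. The upper and lower bounds meet at 2, so that is the treewidth.

Treewidth 2.
Bags: B1 = {1, 3, 4}  B2 = {2, 3, 4}
Tree: B1–B2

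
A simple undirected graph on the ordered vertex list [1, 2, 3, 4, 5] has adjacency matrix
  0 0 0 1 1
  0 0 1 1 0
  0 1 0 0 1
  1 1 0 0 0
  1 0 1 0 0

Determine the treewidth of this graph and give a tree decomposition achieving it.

The largest bag has 3 vertices, giving width 2; this decomposition certifies tw(G) ≤ 2. For the lower bound, G contains the cycle 5–1–4–2–3–5, so G is not a forest; only forests have treewidth ≤ 1, hence tw(G) ≥ 2. The upper and lower bounds meet at 2, so that is the treewidth.

Treewidth 2.
Bags: B1 = {1, 4, 5}  B2 = {2, 4, 5}  B3 = {2, 3, 5}
Tree: B1–B2, B2–B3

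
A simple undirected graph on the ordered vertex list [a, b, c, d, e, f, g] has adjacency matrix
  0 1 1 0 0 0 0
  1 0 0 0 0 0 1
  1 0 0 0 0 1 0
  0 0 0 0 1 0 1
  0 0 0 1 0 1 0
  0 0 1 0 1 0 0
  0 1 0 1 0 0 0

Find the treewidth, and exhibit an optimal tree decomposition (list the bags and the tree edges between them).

Every bag has size at most 3, so the width is 3 − 1 = 2 and tw(G) ≤ 2. For the lower bound, G contains the cycle f–e–d–g–b–a–c–f, so G is not a forest; only forests have treewidth ≤ 1, hence tw(G) ≥ 2. Combining the bounds, tw(G) = 2.

Treewidth 2.
One such decomposition:
Bags: B1 = {d, e, f}  B2 = {d, f, g}  B3 = {b, f, g}  B4 = {a, b, f}  B5 = {a, c, f}
Tree: B1–B2, B2–B3, B3–B4, B4–B5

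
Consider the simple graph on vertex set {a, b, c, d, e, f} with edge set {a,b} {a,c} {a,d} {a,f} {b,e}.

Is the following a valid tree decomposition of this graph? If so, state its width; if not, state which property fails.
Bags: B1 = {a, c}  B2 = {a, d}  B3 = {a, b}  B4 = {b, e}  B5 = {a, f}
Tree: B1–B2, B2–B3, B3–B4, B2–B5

Yes; width 1.

Vertex coverage: the bags together contain {a, b, c, d, e, f}, the full vertex set. Edge coverage: each edge of G has both endpoints in at least one bag. Running intersection: for every vertex, the bags containing it form a connected subtree. All three properties hold, so this is a valid tree decomposition of width max|bag| − 1 = 1, and hence tw(G) ≤ 1.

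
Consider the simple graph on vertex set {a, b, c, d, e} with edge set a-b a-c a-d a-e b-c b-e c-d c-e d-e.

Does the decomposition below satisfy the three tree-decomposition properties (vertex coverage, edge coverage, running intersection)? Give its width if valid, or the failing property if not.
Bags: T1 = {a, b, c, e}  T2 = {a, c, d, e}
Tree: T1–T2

Yes; width 3.

Checking the three conditions: (i) the bags cover all of {a, b, c, d, e}; (ii) for each edge, some bag contains both endpoints; (iii) the bags containing any fixed vertex form a subtree. All hold, so the decomposition is valid with width 4 − 1 = 3.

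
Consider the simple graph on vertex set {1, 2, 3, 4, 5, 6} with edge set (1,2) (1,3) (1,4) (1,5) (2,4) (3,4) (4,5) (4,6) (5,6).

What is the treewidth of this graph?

A width-2 tree decomposition is:
Bags: B1 = {1, 4, 5}  B2 = {4, 5, 6}  B3 = {1, 3, 4}  B4 = {1, 2, 4}
Tree: B1–B2, B1–B3, B1–B4
Every bag has size at most 3, so the width is 3 − 1 = 2 and tw(G) ≤ 2. For the lower bound, the 3 vertices {1, 2, 4} are pairwise adjacent, and any tree decomposition puts a clique entirely inside one bag — forcing width ≥ 2. Combining the bounds, tw(G) = 2.

2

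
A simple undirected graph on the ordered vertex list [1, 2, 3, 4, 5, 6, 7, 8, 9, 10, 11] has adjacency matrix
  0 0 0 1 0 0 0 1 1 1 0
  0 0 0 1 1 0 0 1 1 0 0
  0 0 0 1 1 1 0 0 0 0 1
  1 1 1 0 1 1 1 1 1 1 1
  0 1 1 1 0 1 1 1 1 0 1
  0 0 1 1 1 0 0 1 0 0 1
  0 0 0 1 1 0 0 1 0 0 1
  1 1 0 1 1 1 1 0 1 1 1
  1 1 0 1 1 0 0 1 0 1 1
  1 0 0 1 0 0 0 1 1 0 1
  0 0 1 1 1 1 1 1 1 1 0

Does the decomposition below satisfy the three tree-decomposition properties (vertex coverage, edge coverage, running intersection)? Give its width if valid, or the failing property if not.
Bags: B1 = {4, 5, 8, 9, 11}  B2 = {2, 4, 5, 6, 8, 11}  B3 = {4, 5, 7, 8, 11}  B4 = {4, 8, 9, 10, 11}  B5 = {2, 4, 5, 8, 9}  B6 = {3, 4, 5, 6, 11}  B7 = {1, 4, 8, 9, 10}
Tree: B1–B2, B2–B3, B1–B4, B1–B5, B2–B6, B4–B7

A tree decomposition must satisfy three properties: every vertex lies in some bag; for every edge, both endpoints lie together in some bag; and for every vertex, the bags containing it form a connected subtree. Here bags containing vertex 2 are not connected in the tree, so the decomposition is invalid.

No — bags containing vertex 2 are not connected in the tree.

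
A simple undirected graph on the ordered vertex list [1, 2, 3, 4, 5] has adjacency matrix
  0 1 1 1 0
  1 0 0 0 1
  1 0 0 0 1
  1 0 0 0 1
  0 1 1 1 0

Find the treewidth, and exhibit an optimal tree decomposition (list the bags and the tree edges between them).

Every bag has size at most 3, so the width is 3 − 1 = 2 and tw(G) ≤ 2. Since 5–2–1–3–5 is a cycle in G, G is not acyclic. Forests are exactly the graphs of treewidth ≤ 1, so tw(G) ≥ 2. Hence tw(G) = 2 exactly.

Treewidth 2.
One optimal decomposition is:
Bags: B1 = {1, 2, 5}  B2 = {1, 3, 5}  B3 = {1, 4, 5}
Tree: B1–B2, B2–B3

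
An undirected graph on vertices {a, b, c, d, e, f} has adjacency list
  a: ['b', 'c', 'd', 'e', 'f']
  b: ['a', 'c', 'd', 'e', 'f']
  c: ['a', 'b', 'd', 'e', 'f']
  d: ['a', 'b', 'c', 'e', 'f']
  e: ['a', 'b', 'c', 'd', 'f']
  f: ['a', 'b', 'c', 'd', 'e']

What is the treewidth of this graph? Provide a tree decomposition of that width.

Treewidth 5.
Bags: B1 = {a, b, c, d, e, f}
Tree: (single bag)

With just one bag of size 6, the width is 6 − 1 = 5, so tw(G) ≤ 5. On the other hand G contains the 6-clique {a, b, c, d, e, f}. A clique must lie in a single bag of any decomposition, so no decomposition can have width below 5. Hence tw(G) = 5 exactly.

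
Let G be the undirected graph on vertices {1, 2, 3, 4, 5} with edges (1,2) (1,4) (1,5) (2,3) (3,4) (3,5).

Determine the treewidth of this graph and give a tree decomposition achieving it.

Treewidth 2.
One optimal decomposition is:
Bags: B1 = {1, 2, 3}  B2 = {1, 3, 5}  B3 = {1, 3, 4}
Tree: B1–B2, B2–B3

The largest bag has 3 vertices, giving width 2; this decomposition certifies tw(G) ≤ 2. Since 2–3–5–1–2 is a cycle in G, G is not acyclic. Forests are exactly the graphs of treewidth ≤ 1, so tw(G) ≥ 2. Hence tw(G) = 2 exactly.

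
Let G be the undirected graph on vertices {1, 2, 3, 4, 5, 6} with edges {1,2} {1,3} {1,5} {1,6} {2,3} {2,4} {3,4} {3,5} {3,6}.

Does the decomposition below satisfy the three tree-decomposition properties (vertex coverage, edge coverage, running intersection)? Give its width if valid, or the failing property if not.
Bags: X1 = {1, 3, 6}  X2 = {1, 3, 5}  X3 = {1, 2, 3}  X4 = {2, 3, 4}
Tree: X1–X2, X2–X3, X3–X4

Checking the three conditions: (i) the bags cover all of {1, 2, 3, 4, 5, 6}; (ii) for each edge, some bag contains both endpoints; (iii) the bags containing any fixed vertex form a subtree. All hold, so the decomposition is valid with width 3 − 1 = 2.

Yes; width 2.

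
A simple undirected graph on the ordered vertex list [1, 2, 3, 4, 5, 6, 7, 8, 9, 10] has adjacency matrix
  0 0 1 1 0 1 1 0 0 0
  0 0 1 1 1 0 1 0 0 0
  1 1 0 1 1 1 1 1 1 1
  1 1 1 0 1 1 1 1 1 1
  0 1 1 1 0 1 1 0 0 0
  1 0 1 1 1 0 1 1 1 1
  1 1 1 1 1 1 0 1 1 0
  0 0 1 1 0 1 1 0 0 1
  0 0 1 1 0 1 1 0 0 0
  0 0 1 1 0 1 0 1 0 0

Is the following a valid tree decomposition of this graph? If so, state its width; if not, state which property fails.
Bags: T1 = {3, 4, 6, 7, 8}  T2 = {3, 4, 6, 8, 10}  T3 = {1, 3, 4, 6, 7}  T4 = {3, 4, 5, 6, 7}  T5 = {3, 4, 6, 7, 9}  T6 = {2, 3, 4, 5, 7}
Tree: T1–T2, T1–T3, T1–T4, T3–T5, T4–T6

Checking the three conditions: (i) the bags cover all of {1, 2, 3, 4, 5, 6, 7, 8, 9, 10}; (ii) for each edge, some bag contains both endpoints; (iii) the bags containing any fixed vertex form a subtree. All hold, so the decomposition is valid with width 5 − 1 = 4.

Yes; width 4.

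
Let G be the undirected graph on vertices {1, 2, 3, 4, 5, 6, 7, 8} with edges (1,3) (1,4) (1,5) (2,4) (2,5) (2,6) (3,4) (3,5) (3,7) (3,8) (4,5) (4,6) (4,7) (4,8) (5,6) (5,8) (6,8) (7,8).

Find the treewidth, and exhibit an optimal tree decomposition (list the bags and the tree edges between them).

Every bag has size at most 4, so the width is 4 − 1 = 3 and tw(G) ≤ 3. Conversely, {2, 4, 5, 6} is a clique of size 4, and the vertices of any clique must share a bag in every tree decomposition; so some bag has ≥ 4 vertices and tw(G) ≥ 3. Combining the bounds, tw(G) = 3.

Treewidth 3.
One optimal decomposition is:
Bags: B1 = {4, 5, 6, 8}  B2 = {3, 4, 5, 8}  B3 = {2, 4, 5, 6}  B4 = {3, 4, 7, 8}  B5 = {1, 3, 4, 5}
Tree: B1–B2, B1–B3, B2–B4, B2–B5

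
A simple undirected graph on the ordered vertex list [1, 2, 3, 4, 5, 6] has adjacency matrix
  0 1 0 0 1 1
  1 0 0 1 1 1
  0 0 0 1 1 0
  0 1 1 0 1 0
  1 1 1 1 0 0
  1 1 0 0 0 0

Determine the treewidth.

A width-2 tree decomposition is:
Bags: B1 = {2, 4, 5}  B2 = {3, 4, 5}  B3 = {1, 2, 5}  B4 = {1, 2, 6}
Tree: B1–B2, B1–B3, B3–B4
Every bag has size at most 3, so the width is 3 − 1 = 2 and tw(G) ≤ 2. On the other hand G contains the 3-clique {1, 2, 5}. A clique must lie in a single bag of any decomposition, so no decomposition can have width below 2. Hence tw(G) = 2 exactly.

2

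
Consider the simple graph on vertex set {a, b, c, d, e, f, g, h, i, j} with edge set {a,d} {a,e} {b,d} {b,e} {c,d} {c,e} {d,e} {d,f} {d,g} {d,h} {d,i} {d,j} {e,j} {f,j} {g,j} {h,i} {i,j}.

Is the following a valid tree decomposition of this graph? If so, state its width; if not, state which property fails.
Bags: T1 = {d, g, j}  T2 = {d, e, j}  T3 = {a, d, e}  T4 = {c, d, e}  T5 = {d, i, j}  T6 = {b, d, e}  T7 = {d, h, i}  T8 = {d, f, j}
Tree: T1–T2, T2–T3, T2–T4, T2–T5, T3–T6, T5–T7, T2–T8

Checking the three conditions: (i) the bags cover all of {a, b, c, d, e, f, g, h, i, j}; (ii) for each edge, some bag contains both endpoints; (iii) the bags containing any fixed vertex form a subtree. All hold, so the decomposition is valid with width 3 − 1 = 2.

Yes; width 2.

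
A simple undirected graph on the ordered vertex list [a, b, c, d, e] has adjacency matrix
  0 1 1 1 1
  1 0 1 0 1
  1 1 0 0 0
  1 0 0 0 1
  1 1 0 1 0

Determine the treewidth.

2

A width-2 tree decomposition is:
Bags: B1 = {a, b, e}  B2 = {a, b, c}  B3 = {a, d, e}
Tree: B1–B2, B1–B3
Every bag has size at most 3, so the width is 3 − 1 = 2 and tw(G) ≤ 2. On the other hand G contains the 3-clique {a, d, e}. A clique must lie in a single bag of any decomposition, so no decomposition can have width below 2. Hence tw(G) = 2 exactly.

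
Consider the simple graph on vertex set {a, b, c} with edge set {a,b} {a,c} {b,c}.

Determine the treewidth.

2

A width-2 tree decomposition is:
Bags: B1 = {a, b, c}
Tree: (single bag)
With just one bag of size 3, the width is 3 − 1 = 2, so tw(G) ≤ 2. On the other hand G contains the 3-clique {a, b, c}. A clique must lie in a single bag of any decomposition, so no decomposition can have width below 2. The upper and lower bounds meet at 2, so that is the treewidth.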